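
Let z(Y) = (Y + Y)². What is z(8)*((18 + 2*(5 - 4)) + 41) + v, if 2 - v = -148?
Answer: 15766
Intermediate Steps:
z(Y) = 4*Y² (z(Y) = (2*Y)² = 4*Y²)
v = 150 (v = 2 - 1*(-148) = 2 + 148 = 150)
z(8)*((18 + 2*(5 - 4)) + 41) + v = (4*8²)*((18 + 2*(5 - 4)) + 41) + 150 = (4*64)*((18 + 2*1) + 41) + 150 = 256*((18 + 2) + 41) + 150 = 256*(20 + 41) + 150 = 256*61 + 150 = 15616 + 150 = 15766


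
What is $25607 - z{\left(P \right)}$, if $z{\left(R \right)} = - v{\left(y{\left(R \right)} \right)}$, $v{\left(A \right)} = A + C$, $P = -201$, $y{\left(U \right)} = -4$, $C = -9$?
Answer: $25594$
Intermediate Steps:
$v{\left(A \right)} = -9 + A$ ($v{\left(A \right)} = A - 9 = -9 + A$)
$z{\left(R \right)} = 13$ ($z{\left(R \right)} = - (-9 - 4) = \left(-1\right) \left(-13\right) = 13$)
$25607 - z{\left(P \right)} = 25607 - 13 = 25594$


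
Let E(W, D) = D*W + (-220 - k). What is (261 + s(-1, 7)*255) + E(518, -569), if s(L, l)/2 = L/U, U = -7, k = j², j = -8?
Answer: -2062845/7 ≈ -2.9469e+5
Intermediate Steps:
k = 64 (k = (-8)² = 64)
s(L, l) = -2*L/7 (s(L, l) = 2*(L/(-7)) = 2*(L*(-⅐)) = 2*(-L/7) = -2*L/7)
E(W, D) = -284 + D*W (E(W, D) = D*W + (-220 - 1*64) = D*W + (-220 - 64) = D*W - 284 = -284 + D*W)
(261 + s(-1, 7)*255) + E(518, -569) = (261 - 2/7*(-1)*255) + (-284 - 569*518) = (261 + (2/7)*255) + (-284 - 294742) = (261 + 510/7) - 295026 = 2337/7 - 295026 = -2062845/7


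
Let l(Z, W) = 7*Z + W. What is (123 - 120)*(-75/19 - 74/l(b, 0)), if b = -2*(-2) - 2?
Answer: -3684/133 ≈ -27.699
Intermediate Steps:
b = 2 (b = 4 - 2 = 2)
l(Z, W) = W + 7*Z
(123 - 120)*(-75/19 - 74/l(b, 0)) = (123 - 120)*(-75/19 - 74/(0 + 7*2)) = 3*(-75*1/19 - 74/(0 + 14)) = 3*(-75/19 - 74/14) = 3*(-75/19 - 74*1/14) = 3*(-75/19 - 37/7) = 3*(-1228/133) = -3684/133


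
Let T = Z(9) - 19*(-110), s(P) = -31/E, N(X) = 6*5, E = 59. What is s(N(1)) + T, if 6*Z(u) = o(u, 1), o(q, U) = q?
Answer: 246735/118 ≈ 2091.0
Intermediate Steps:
Z(u) = u/6
N(X) = 30
s(P) = -31/59
T = 4183/2 (T = (1/6)*9 - 19*(-110) = 3/2 + 2090 = 4183/2 ≈ 2091.5)
s(N(1)) + T = -31/59 + 4183/2 = 246735/118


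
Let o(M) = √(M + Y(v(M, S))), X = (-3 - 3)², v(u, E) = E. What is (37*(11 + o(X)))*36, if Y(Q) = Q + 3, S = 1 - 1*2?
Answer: 14652 + 1332*√38 ≈ 22863.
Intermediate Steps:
S = -1 (S = 1 - 2 = -1)
Y(Q) = 3 + Q
X = 36 (X = (-6)² = 36)
o(M) = √(2 + M) (o(M) = √(M + (3 - 1)) = √(M + 2) = √(2 + M))
(37*(11 + o(X)))*36 = (37*(11 + √(2 + 36)))*36 = (37*(11 + √38))*36 = (407 + 37*√38)*36 = 14652 + 1332*√38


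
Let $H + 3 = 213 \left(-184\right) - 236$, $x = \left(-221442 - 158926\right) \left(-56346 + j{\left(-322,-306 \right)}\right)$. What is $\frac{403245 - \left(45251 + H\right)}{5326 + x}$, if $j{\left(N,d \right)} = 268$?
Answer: $\frac{26495}{1422018802} \approx 1.8632 \cdot 10^{-5}$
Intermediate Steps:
$x = 21330276704$ ($x = \left(-221442 - 158926\right) \left(-56346 + 268\right) = \left(-380368\right) \left(-56078\right) = 21330276704$)
$H = -39431$ ($H = -3 + \left(213 \left(-184\right) - 236\right) = -3 - 39428 = -39431$)
$\frac{403245 - \left(45251 + H\right)}{5326 + x} = \frac{403245 - 5820}{5326 + 21330276704} = \frac{403245 + \left(-45251 + 39431\right)}{21330282030} = \left(403245 - 5820\right) \frac{1}{21330282030} = 397425 \cdot \frac{1}{21330282030} = \frac{26495}{1422018802}$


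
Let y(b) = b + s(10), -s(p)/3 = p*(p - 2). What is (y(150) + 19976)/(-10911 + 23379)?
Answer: 9943/6234 ≈ 1.5950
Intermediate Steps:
s(p) = -3*p*(-2 + p) (s(p) = -3*p*(p - 2) = -3*p*(-2 + p))
y(b) = -240 + b (y(b) = b + 3*10*(2 - 1*10) = b + 3*10*(2 - 10) = b + 3*10*(-8) = b - 240 = -240 + b)
(y(150) + 19976)/(-10911 + 23379) = ((-240 + 150) + 19976)/(-10911 + 23379) = (-90 + 19976)/12468 = 19886*(1/12468) = 9943/6234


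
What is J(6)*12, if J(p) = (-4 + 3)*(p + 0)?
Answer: -72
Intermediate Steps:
J(p) = -p
J(6)*12 = -1*6*12 = -6*12 = -72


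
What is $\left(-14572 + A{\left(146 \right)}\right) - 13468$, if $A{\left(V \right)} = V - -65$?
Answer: $-27829$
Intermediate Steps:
$A{\left(V \right)} = 65 + V$ ($A{\left(V \right)} = V + 65 = 65 + V$)
$\left(-14572 + A{\left(146 \right)}\right) - 13468 = \left(-14572 + \left(65 + 146\right)\right) - 13468 = \left(-14572 + 211\right) - 13468 = -14361 - 13468 = -27829$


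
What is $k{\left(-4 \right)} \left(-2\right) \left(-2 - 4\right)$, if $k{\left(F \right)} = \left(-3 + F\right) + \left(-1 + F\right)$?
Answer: $-144$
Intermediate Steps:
$k{\left(F \right)} = -4 + 2 F$
$k{\left(-4 \right)} \left(-2\right) \left(-2 - 4\right) = \left(-4 + 2 \left(-4\right)\right) \left(-2\right) \left(-2 - 4\right) = \left(-4 - 8\right) \left(-2\right) \left(-2 - 4\right) = \left(-12\right) \left(-2\right) \left(-6\right) = 24 \left(-6\right) = -144$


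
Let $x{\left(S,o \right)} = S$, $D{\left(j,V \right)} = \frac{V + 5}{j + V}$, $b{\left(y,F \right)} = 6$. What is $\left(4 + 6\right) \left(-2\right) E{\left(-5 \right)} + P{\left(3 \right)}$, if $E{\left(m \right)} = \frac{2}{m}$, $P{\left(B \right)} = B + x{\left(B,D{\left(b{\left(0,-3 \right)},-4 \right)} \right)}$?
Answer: $14$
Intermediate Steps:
$D{\left(j,V \right)} = \frac{5 + V}{V + j}$
$P{\left(B \right)} = 2 B$ ($P{\left(B \right)} = B + B = 2 B$)
$\left(4 + 6\right) \left(-2\right) E{\left(-5 \right)} + P{\left(3 \right)} = \left(4 + 6\right) \left(-2\right) \frac{2}{-5} + 2 \cdot 3 = 10 \left(-2\right) 2 \left(- \frac{1}{5}\right) + 6 = \left(-20\right) \left(- \frac{2}{5}\right) + 6 = 8 + 6 = 14$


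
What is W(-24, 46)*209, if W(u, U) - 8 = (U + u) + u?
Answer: 1254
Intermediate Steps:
W(u, U) = 8 + U + 2*u (W(u, U) = 8 + ((U + u) + u) = 8 + (U + 2*u) = 8 + U + 2*u)
W(-24, 46)*209 = (8 + 46 + 2*(-24))*209 = (8 + 46 - 48)*209 = 6*209 = 1254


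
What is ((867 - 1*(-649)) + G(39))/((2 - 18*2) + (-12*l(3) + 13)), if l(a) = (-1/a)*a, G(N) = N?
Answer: -1555/9 ≈ -172.78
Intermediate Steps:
l(a) = -1
((867 - 1*(-649)) + G(39))/((2 - 18*2) + (-12*l(3) + 13)) = ((867 - 1*(-649)) + 39)/((2 - 18*2) + (-12*(-1) + 13)) = ((867 + 649) + 39)/((2 - 36) + (12 + 13)) = (1516 + 39)/(-34 + 25) = 1555/(-9) = 1555*(-1/9) = -1555/9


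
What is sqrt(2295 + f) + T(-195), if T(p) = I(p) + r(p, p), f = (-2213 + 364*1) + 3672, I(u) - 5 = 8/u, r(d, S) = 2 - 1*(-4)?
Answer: 2137/195 + sqrt(4118) ≈ 75.131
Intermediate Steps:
r(d, S) = 6 (r(d, S) = 2 + 4 = 6)
I(u) = 5 + 8/u
f = 1823 (f = (-2213 + 364) + 3672 = -1849 + 3672 = 1823)
T(p) = 11 + 8/p (T(p) = (5 + 8/p) + 6 = 11 + 8/p)
sqrt(2295 + f) + T(-195) = sqrt(2295 + 1823) + (11 + 8/(-195)) = sqrt(4118) + (11 + 8*(-1/195)) = sqrt(4118) + (11 - 8/195) = sqrt(4118) + 2137/195 = 2137/195 + sqrt(4118)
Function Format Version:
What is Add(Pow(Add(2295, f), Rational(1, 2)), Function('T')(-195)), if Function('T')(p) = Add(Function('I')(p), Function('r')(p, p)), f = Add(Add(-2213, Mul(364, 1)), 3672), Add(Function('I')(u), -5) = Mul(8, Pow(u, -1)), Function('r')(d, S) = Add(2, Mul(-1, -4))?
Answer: Add(Rational(2137, 195), Pow(4118, Rational(1, 2))) ≈ 75.131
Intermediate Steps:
Function('r')(d, S) = 6 (Function('r')(d, S) = Add(2, 4) = 6)
Function('I')(u) = Add(5, Mul(8, Pow(u, -1)))
f = 1823 (f = Add(Add(-2213, 364), 3672) = Add(-1849, 3672) = 1823)
Function('T')(p) = Add(11, Mul(8, Pow(p, -1))) (Function('T')(p) = Add(Add(5, Mul(8, Pow(p, -1))), 6) = Add(11, Mul(8, Pow(p, -1))))
Add(Pow(Add(2295, f), Rational(1, 2)), Function('T')(-195)) = Add(Pow(Add(2295, 1823), Rational(1, 2)), Add(11, Mul(8, Pow(-195, -1)))) = Add(Pow(4118, Rational(1, 2)), Add(11, Mul(8, Rational(-1, 195)))) = Add(Pow(4118, Rational(1, 2)), Add(11, Rational(-8, 195))) = Add(Pow(4118, Rational(1, 2)), Rational(2137, 195)) = Add(Rational(2137, 195), Pow(4118, Rational(1, 2)))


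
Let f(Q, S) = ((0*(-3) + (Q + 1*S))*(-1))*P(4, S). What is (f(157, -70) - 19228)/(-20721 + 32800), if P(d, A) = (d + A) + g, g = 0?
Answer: -13486/12079 ≈ -1.1165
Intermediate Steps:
P(d, A) = A + d (P(d, A) = (d + A) + 0 = (A + d) + 0 = A + d)
f(Q, S) = (4 + S)*(-Q - S) (f(Q, S) = ((0*(-3) + (Q + 1*S))*(-1))*(S + 4) = ((0 + (Q + S))*(-1))*(4 + S) = ((Q + S)*(-1))*(4 + S) = (-Q - S)*(4 + S) = (4 + S)*(-Q - S))
(f(157, -70) - 19228)/(-20721 + 32800) = (-(4 - 70)*(157 - 70) - 19228)/(-20721 + 32800) = (-1*(-66)*87 - 19228)/12079 = (5742 - 19228)*(1/12079) = -13486*1/12079 = -13486/12079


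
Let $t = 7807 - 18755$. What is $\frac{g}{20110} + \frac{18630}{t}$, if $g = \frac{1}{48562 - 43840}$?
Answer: $- \frac{19229282431}{11300170980} \approx -1.7017$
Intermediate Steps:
$g = \frac{1}{4722} \approx 0.00021177$
$t = -10948$
$\frac{g}{20110} + \frac{18630}{t} = \frac{1}{4722 \cdot 20110} + \frac{18630}{-10948} = \frac{1}{4722} \cdot \frac{1}{20110} + 18630 \left(- \frac{1}{10948}\right) = \frac{1}{94959420} - \frac{405}{238} = - \frac{19229282431}{11300170980}$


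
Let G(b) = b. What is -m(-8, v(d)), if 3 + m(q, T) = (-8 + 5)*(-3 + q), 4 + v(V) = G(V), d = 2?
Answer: -30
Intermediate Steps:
v(V) = -4 + V
m(q, T) = 6 - 3*q (m(q, T) = -3 + (-8 + 5)*(-3 + q) = -3 - 3*(-3 + q) = -3 + (9 - 3*q) = 6 - 3*q)
-m(-8, v(d)) = -(6 - 3*(-8)) = -(6 + 24) = -1*30 = -30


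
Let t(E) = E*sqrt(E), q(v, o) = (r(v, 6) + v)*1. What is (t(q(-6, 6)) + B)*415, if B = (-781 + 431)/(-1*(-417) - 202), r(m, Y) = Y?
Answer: -29050/43 ≈ -675.58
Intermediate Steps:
q(v, o) = 6 + v (q(v, o) = (6 + v)*1 = 6 + v)
t(E) = E**(3/2)
B = -70/43 (B = -350/(417 - 202) = -350/215 = -350*1/215 = -70/43 ≈ -1.6279)
(t(q(-6, 6)) + B)*415 = ((6 - 6)**(3/2) - 70/43)*415 = (0**(3/2) - 70/43)*415 = (0 - 70/43)*415 = -70/43*415 = -29050/43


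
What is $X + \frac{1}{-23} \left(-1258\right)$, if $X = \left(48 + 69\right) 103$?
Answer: $\frac{278431}{23} \approx 12106.0$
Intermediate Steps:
$X = 12051$ ($X = 117 \cdot 103 = 12051$)
$X + \frac{1}{-23} \left(-1258\right) = 12051 + \frac{1}{-23} \left(-1258\right) = 12051 - - \frac{1258}{23} = 12051 + \frac{1258}{23} = \frac{278431}{23}$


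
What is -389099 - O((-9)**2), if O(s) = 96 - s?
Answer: -389114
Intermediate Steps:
-389099 - O((-9)**2) = -389099 - (96 - 1*(-9)**2) = -389099 - (96 - 1*81) = -389099 - (96 - 81) = -389099 - 1*15 = -389099 - 15 = -389114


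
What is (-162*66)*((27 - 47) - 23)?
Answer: 459756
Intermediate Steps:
(-162*66)*((27 - 47) - 23) = -10692*(-20 - 23) = -10692*(-43) = 459756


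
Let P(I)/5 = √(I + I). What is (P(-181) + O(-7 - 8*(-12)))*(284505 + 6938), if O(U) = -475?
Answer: -138435425 + 1457215*I*√362 ≈ -1.3844e+8 + 2.7725e+7*I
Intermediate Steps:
P(I) = 5*√2*√I (P(I) = 5*√(I + I) = 5*√(2*I) = 5*(√2*√I) = 5*√2*√I)
(P(-181) + O(-7 - 8*(-12)))*(284505 + 6938) = (5*√2*√(-181) - 475)*(284505 + 6938) = (5*√2*(I*√181) - 475)*291443 = (5*I*√362 - 475)*291443 = (-475 + 5*I*√362)*291443 = -138435425 + 1457215*I*√362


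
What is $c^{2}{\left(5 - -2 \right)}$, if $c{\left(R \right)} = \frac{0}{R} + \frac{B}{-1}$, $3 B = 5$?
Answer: $\frac{25}{9} \approx 2.7778$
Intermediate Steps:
$B = \frac{5}{3}$ ($B = \frac{1}{3} \cdot 5 = \frac{5}{3} \approx 1.6667$)
$c{\left(R \right)} = - \frac{5}{3}$ ($c{\left(R \right)} = \frac{0}{R} + \frac{5}{3 \left(-1\right)} = 0 + \frac{5}{3} \left(-1\right) = 0 - \frac{5}{3} = - \frac{5}{3}$)
$c^{2}{\left(5 - -2 \right)} = \left(- \frac{5}{3}\right)^{2} = \frac{25}{9}$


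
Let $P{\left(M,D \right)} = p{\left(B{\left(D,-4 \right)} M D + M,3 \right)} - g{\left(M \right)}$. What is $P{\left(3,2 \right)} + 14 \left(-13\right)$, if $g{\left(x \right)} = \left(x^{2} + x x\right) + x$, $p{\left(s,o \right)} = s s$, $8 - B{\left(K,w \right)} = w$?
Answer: $5422$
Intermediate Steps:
$B{\left(K,w \right)} = 8 - w$
$p{\left(s,o \right)} = s^{2}$
$g{\left(x \right)} = x + 2 x^{2}$ ($g{\left(x \right)} = \left(x^{2} + x^{2}\right) + x = 2 x^{2} + x = x + 2 x^{2}$)
$P{\left(M,D \right)} = \left(M + 12 D M\right)^{2} - M \left(1 + 2 M\right)$ ($P{\left(M,D \right)} = \left(\left(8 - -4\right) M D + M\right)^{2} - M \left(1 + 2 M\right) = \left(\left(8 + 4\right) M D + M\right)^{2} - M \left(1 + 2 M\right) = \left(12 M D + M\right)^{2} - M \left(1 + 2 M\right) = \left(12 D M + M\right)^{2} - M \left(1 + 2 M\right) = \left(M + 12 D M\right)^{2} - M \left(1 + 2 M\right)$)
$P{\left(3,2 \right)} + 14 \left(-13\right) = 3 \left(-1 - 6 + 3 \left(1 + 12 \cdot 2\right)^{2}\right) + 14 \left(-13\right) = 3 \left(-1 - 6 + 3 \left(1 + 24\right)^{2}\right) - 182 = 3 \left(-1 - 6 + 3 \cdot 25^{2}\right) - 182 = 3 \left(-1 - 6 + 3 \cdot 625\right) - 182 = 3 \left(-1 - 6 + 1875\right) - 182 = 3 \cdot 1868 - 182 = 5604 - 182 = 5422$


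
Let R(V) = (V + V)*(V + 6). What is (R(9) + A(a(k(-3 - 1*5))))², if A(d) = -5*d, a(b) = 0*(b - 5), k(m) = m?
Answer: 72900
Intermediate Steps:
a(b) = 0 (a(b) = 0*(-5 + b) = 0)
R(V) = 2*V*(6 + V) (R(V) = (2*V)*(6 + V) = 2*V*(6 + V))
(R(9) + A(a(k(-3 - 1*5))))² = (2*9*(6 + 9) - 5*0)² = (2*9*15 + 0)² = (270 + 0)² = 270² = 72900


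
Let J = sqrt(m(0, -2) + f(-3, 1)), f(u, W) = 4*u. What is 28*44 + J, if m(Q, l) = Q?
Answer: 1232 + 2*I*sqrt(3) ≈ 1232.0 + 3.4641*I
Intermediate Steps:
J = 2*I*sqrt(3) (J = sqrt(0 + 4*(-3)) = sqrt(0 - 12) = sqrt(-12) = 2*I*sqrt(3) ≈ 3.4641*I)
28*44 + J = 28*44 + 2*I*sqrt(3) = 1232 + 2*I*sqrt(3)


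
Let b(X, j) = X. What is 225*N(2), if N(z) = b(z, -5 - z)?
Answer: 450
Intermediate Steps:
N(z) = z
225*N(2) = 225*2 = 450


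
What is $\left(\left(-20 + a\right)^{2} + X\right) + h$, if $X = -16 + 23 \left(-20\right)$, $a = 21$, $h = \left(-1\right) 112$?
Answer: $-587$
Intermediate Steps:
$h = -112$
$X = -476$ ($X = -16 - 460 = -476$)
$\left(\left(-20 + a\right)^{2} + X\right) + h = \left(\left(-20 + 21\right)^{2} - 476\right) - 112 = \left(1^{2} - 476\right) - 112 = \left(1 - 476\right) - 112 = -475 - 112 = -587$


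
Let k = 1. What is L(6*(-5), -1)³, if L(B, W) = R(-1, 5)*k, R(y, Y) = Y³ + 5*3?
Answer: 2744000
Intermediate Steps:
R(y, Y) = 15 + Y³ (R(y, Y) = Y³ + 15 = 15 + Y³)
L(B, W) = 140 (L(B, W) = (15 + 5³)*1 = (15 + 125)*1 = 140*1 = 140)
L(6*(-5), -1)³ = 140³ = 2744000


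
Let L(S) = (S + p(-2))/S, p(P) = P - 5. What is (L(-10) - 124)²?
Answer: 1495729/100 ≈ 14957.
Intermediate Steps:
p(P) = -5 + P
L(S) = (-7 + S)/S (L(S) = (S + (-5 - 2))/S = (S - 7)/S = (-7 + S)/S)
(L(-10) - 124)² = ((-7 - 10)/(-10) - 124)² = (-⅒*(-17) - 124)² = (17/10 - 124)² = (-1223/10)² = 1495729/100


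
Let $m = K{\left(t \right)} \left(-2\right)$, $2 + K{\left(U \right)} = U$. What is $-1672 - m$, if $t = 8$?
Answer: $-1660$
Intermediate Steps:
$K{\left(U \right)} = -2 + U$
$m = -12$ ($m = \left(-2 + 8\right) \left(-2\right) = 6 \left(-2\right) = -12$)
$-1672 - m = -1672 - -12 = -1672 + 12 = -1660$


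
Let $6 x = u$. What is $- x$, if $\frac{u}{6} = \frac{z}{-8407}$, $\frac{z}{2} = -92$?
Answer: $- \frac{184}{8407} \approx -0.021887$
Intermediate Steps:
$z = -184$ ($z = 2 \left(-92\right) = -184$)
$u = \frac{1104}{8407}$ ($u = 6 \left(- \frac{184}{-8407}\right) = 6 \left(\left(-184\right) \left(- \frac{1}{8407}\right)\right) = 6 \cdot \frac{184}{8407} = \frac{1104}{8407} \approx 0.13132$)
$x = \frac{184}{8407}$ ($x = \frac{1}{6} \cdot \frac{1104}{8407} = \frac{184}{8407} \approx 0.021887$)
$- x = \left(-1\right) \frac{184}{8407} = - \frac{184}{8407}$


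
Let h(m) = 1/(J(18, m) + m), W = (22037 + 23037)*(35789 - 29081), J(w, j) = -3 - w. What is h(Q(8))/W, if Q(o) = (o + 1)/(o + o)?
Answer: -2/12358817523 ≈ -1.6183e-10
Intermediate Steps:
Q(o) = (1 + o)/(2*o) (Q(o) = (1 + o)/((2*o)) = (1 + o)*(1/(2*o)) = (1 + o)/(2*o))
W = 302356392 (W = 45074*6708 = 302356392)
h(m) = 1/(-21 + m) (h(m) = 1/((-3 - 1*18) + m) = 1/((-3 - 18) + m) = 1/(-21 + m))
h(Q(8))/W = 1/(-21 + (½)*(1 + 8)/8*302356392) = (1/302356392)/(-21 + (½)*(⅛)*9) = (1/302356392)/(-21 + 9/16) = (1/302356392)/(-327/16) = -16/327*1/302356392 = -2/12358817523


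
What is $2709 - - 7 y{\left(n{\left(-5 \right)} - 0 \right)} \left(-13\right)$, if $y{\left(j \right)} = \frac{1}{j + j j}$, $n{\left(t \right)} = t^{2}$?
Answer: $\frac{135443}{50} \approx 2708.9$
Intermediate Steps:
$y{\left(j \right)} = \frac{1}{j + j^{2}}$
$2709 - - 7 y{\left(n{\left(-5 \right)} - 0 \right)} \left(-13\right) = 2709 - - 7 \frac{1}{\left(\left(-5\right)^{2} - 0\right) \left(1 + \left(\left(-5\right)^{2} - 0\right)\right)} \left(-13\right) = 2709 - - 7 \frac{1}{\left(25 + 0\right) \left(1 + \left(25 + 0\right)\right)} \left(-13\right) = 2709 - - 7 \frac{1}{25 \left(1 + 25\right)} \left(-13\right) = 2709 - - 7 \frac{1}{25 \cdot 26} \left(-13\right) = 2709 - - 7 \cdot \frac{1}{25} \cdot \frac{1}{26} \left(-13\right) = 2709 - \left(-7\right) \frac{1}{650} \left(-13\right) = 2709 - \left(- \frac{7}{650}\right) \left(-13\right) = 2709 - \frac{7}{50} = \frac{135443}{50}$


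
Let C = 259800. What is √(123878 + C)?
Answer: √383678 ≈ 619.42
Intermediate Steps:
√(123878 + C) = √(123878 + 259800) = √383678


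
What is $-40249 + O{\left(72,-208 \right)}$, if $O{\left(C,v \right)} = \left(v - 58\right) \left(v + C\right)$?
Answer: $-4073$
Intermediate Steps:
$O{\left(C,v \right)} = \left(-58 + v\right) \left(C + v\right)$
$-40249 + O{\left(72,-208 \right)} = -40249 + \left(\left(-208\right)^{2} - 4176 - -12064 + 72 \left(-208\right)\right) = -40249 + \left(43264 - 4176 + 12064 - 14976\right) = -40249 + 36176 = -4073$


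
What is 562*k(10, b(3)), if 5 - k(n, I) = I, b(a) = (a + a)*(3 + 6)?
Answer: -27538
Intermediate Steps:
b(a) = 18*a (b(a) = (2*a)*9 = 18*a)
k(n, I) = 5 - I
562*k(10, b(3)) = 562*(5 - 18*3) = 562*(5 - 1*54) = 562*(5 - 54) = 562*(-49) = -27538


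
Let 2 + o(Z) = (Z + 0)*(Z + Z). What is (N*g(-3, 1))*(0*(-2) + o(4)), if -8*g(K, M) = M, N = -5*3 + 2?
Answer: 195/4 ≈ 48.750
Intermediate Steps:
o(Z) = -2 + 2*Z² (o(Z) = -2 + (Z + 0)*(Z + Z) = -2 + Z*(2*Z) = -2 + 2*Z²)
N = -13 (N = -15 + 2 = -13)
g(K, M) = -M/8
(N*g(-3, 1))*(0*(-2) + o(4)) = (-(-13)/8)*(0*(-2) + (-2 + 2*4²)) = (-13*(-⅛))*(0 + (-2 + 2*16)) = 13*(0 + (-2 + 32))/8 = 13*(0 + 30)/8 = (13/8)*30 = 195/4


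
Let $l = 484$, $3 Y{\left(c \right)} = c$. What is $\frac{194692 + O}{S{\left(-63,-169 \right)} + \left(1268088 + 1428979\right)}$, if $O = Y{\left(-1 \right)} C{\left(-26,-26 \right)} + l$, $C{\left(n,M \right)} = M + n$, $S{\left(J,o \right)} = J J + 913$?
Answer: $\frac{585580}{8105847} \approx 0.072242$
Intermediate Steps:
$Y{\left(c \right)} = \frac{c}{3}$
$S{\left(J,o \right)} = 913 + J^{2}$ ($S{\left(J,o \right)} = J^{2} + 913 = 913 + J^{2}$)
$O = \frac{1504}{3}$ ($O = \frac{1}{3} \left(-1\right) \left(-26 - 26\right) + 484 = \left(- \frac{1}{3}\right) \left(-52\right) + 484 = \frac{52}{3} + 484 = \frac{1504}{3} \approx 501.33$)
$\frac{194692 + O}{S{\left(-63,-169 \right)} + \left(1268088 + 1428979\right)} = \frac{194692 + \frac{1504}{3}}{\left(913 + \left(-63\right)^{2}\right) + \left(1268088 + 1428979\right)} = \frac{585580}{3 \left(\left(913 + 3969\right) + 2697067\right)} = \frac{585580}{3 \left(4882 + 2697067\right)} = \frac{585580}{3 \cdot 2701949} = \frac{585580}{3} \cdot \frac{1}{2701949} = \frac{585580}{8105847}$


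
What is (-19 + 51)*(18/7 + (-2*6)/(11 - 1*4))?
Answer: 192/7 ≈ 27.429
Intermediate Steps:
(-19 + 51)*(18/7 + (-2*6)/(11 - 1*4)) = 32*(18*(⅐) - 12/(11 - 4)) = 32*(18/7 - 12/7) = 32*(6/7) = 192/7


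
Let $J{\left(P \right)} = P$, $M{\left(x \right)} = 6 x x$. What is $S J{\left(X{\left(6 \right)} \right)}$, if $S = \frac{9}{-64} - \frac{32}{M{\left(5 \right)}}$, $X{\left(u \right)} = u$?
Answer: $- \frac{1699}{800} \approx -2.1237$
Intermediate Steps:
$M{\left(x \right)} = 6 x^{2}$
$S = - \frac{1699}{4800}$ ($S = \frac{9}{-64} - \frac{32}{6 \cdot 5^{2}} = 9 \left(- \frac{1}{64}\right) - \frac{32}{6 \cdot 25} = - \frac{9}{64} - \frac{32}{150} = - \frac{9}{64} - \frac{16}{75} = - \frac{1699}{4800} \approx -0.35396$)
$S J{\left(X{\left(6 \right)} \right)} = \left(- \frac{1699}{4800}\right) 6 = - \frac{1699}{800}$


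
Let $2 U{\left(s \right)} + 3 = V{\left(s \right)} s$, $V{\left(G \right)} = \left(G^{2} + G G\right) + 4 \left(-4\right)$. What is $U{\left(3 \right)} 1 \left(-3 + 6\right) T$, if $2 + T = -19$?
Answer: $- \frac{189}{2} \approx -94.5$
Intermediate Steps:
$T = -21$ ($T = -2 - 19 = -21$)
$V{\left(G \right)} = -16 + 2 G^{2}$ ($V{\left(G \right)} = \left(G^{2} + G^{2}\right) - 16 = 2 G^{2} - 16 = -16 + 2 G^{2}$)
$U{\left(s \right)} = - \frac{3}{2} + \frac{s \left(-16 + 2 s^{2}\right)}{2}$ ($U{\left(s \right)} = - \frac{3}{2} + \frac{\left(-16 + 2 s^{2}\right) s}{2} = - \frac{3}{2} + \frac{s \left(-16 + 2 s^{2}\right)}{2}$)
$U{\left(3 \right)} 1 \left(-3 + 6\right) T = \left(- \frac{3}{2} + 3^{3} - 24\right) 1 \left(-3 + 6\right) \left(-21\right) = \left(- \frac{3}{2} + 27 - 24\right) 1 \cdot 3 \left(-21\right) = \frac{3}{2} \cdot 3 \left(-21\right) = \frac{9}{2} \left(-21\right) = - \frac{189}{2}$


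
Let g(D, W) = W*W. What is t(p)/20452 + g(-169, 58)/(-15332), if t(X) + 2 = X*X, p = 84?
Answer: 4918925/39196258 ≈ 0.12549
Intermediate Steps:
g(D, W) = W²
t(X) = -2 + X² (t(X) = -2 + X*X = -2 + X²)
t(p)/20452 + g(-169, 58)/(-15332) = (-2 + 84²)/20452 + 58²/(-15332) = (-2 + 7056)*(1/20452) + 3364*(-1/15332) = 7054*(1/20452) - 841/3833 = 3527/10226 - 841/3833 = 4918925/39196258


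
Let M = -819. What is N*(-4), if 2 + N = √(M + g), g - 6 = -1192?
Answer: 8 - 4*I*√2005 ≈ 8.0 - 179.11*I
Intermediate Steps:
g = -1186 (g = 6 - 1192 = -1186)
N = -2 + I*√2005 (N = -2 + √(-819 - 1186) = -2 + √(-2005) = -2 + I*√2005 ≈ -2.0 + 44.777*I)
N*(-4) = (-2 + I*√2005)*(-4) = 8 - 4*I*√2005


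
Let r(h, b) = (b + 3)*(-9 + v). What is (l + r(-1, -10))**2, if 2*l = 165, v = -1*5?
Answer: 130321/4 ≈ 32580.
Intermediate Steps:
v = -5
l = 165/2 (l = (1/2)*165 = 165/2 ≈ 82.500)
r(h, b) = -42 - 14*b (r(h, b) = (b + 3)*(-9 - 5) = (3 + b)*(-14) = -42 - 14*b)
(l + r(-1, -10))**2 = (165/2 + (-42 - 14*(-10)))**2 = (165/2 + (-42 + 140))**2 = (165/2 + 98)**2 = (361/2)**2 = 130321/4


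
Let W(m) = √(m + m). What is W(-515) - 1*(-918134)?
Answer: 918134 + I*√1030 ≈ 9.1813e+5 + 32.094*I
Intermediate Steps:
W(m) = √2*√m (W(m) = √(2*m) = √2*√m)
W(-515) - 1*(-918134) = √2*√(-515) - 1*(-918134) = √2*(I*√515) + 918134 = I*√1030 + 918134 = 918134 + I*√1030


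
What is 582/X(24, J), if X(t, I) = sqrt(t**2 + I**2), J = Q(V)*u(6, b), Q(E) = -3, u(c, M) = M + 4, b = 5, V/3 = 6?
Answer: 194*sqrt(145)/145 ≈ 16.111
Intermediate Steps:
V = 18 (V = 3*6 = 18)
u(c, M) = 4 + M
J = -27 (J = -3*(4 + 5) = -3*9 = -27)
X(t, I) = sqrt(I**2 + t**2)
582/X(24, J) = 582/(sqrt((-27)**2 + 24**2)) = 582/(sqrt(729 + 576)) = 582/(sqrt(1305)) = 582/((3*sqrt(145))) = 582*(sqrt(145)/435) = 194*sqrt(145)/145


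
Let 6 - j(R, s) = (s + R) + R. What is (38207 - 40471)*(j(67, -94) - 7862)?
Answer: 17876544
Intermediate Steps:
j(R, s) = 6 - s - 2*R (j(R, s) = 6 - ((s + R) + R) = 6 - ((R + s) + R) = 6 - (s + 2*R) = 6 + (-s - 2*R) = 6 - s - 2*R)
(38207 - 40471)*(j(67, -94) - 7862) = (38207 - 40471)*((6 - 1*(-94) - 2*67) - 7862) = -2264*((6 + 94 - 134) - 7862) = -2264*(-34 - 7862) = -2264*(-7896) = 17876544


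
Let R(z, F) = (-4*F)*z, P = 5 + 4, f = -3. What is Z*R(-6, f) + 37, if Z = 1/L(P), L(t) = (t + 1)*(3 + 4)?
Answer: 1259/35 ≈ 35.971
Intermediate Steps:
P = 9
R(z, F) = -4*F*z
L(t) = 7 + 7*t (L(t) = (1 + t)*7 = 7 + 7*t)
Z = 1/70 (Z = 1/(7 + 7*9) = 1/(7 + 63) = 1/70 ≈ 0.014286)
Z*R(-6, f) + 37 = (-4*(-3)*(-6))/70 + 37 = (1/70)*(-72) + 37 = -36/35 + 37 = 1259/35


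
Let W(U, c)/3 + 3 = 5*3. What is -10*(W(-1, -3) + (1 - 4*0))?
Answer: -370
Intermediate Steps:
W(U, c) = 36 (W(U, c) = -9 + 3*(5*3) = -9 + 3*15 = -9 + 45 = 36)
-10*(W(-1, -3) + (1 - 4*0)) = -10*(36 + (1 - 4*0)) = -10*(36 + (1 + 0)) = -10*(36 + 1) = -10*37 = -370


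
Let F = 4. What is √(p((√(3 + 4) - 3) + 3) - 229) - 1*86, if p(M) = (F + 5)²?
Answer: -86 + 2*I*√37 ≈ -86.0 + 12.166*I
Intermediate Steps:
p(M) = 81 (p(M) = (4 + 5)² = 9² = 81)
√(p((√(3 + 4) - 3) + 3) - 229) - 1*86 = √(81 - 229) - 1*86 = √(-148) - 86 = 2*I*√37 - 86 = -86 + 2*I*√37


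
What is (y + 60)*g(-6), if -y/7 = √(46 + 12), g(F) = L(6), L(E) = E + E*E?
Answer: 2520 - 294*√58 ≈ 280.96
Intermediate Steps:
L(E) = E + E²
g(F) = 42 (g(F) = 6*(1 + 6) = 6*7 = 42)
y = -7*√58 (y = -7*√(46 + 12) = -7*√58 ≈ -53.310)
(y + 60)*g(-6) = (-7*√58 + 60)*42 = (60 - 7*√58)*42 = 2520 - 294*√58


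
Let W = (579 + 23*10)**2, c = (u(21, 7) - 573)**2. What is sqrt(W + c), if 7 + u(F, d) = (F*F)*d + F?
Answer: sqrt(7045265) ≈ 2654.3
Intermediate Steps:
u(F, d) = -7 + F + d*F**2 (u(F, d) = -7 + ((F*F)*d + F) = -7 + (F**2*d + F) = -7 + (d*F**2 + F) = -7 + (F + d*F**2) = -7 + F + d*F**2)
c = 6390784 (c = ((-7 + 21 + 7*21**2) - 573)**2 = ((-7 + 21 + 7*441) - 573)**2 = ((-7 + 21 + 3087) - 573)**2 = (3101 - 573)**2 = 2528**2 = 6390784)
W = 654481 (W = (579 + 230)**2 = 809**2 = 654481)
sqrt(W + c) = sqrt(654481 + 6390784) = sqrt(7045265)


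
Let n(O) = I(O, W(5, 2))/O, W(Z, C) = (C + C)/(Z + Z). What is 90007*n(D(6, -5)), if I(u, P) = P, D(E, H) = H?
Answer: -180014/25 ≈ -7200.6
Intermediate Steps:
W(Z, C) = C/Z (W(Z, C) = (2*C)/((2*Z)) = (2*C)*(1/(2*Z)) = C/Z)
n(O) = 2/(5*O) (n(O) = (2/5)/O = (2*(⅕))/O = 2/(5*O))
90007*n(D(6, -5)) = 90007*((⅖)/(-5)) = 90007*((⅖)*(-⅕)) = 90007*(-2/25) = -180014/25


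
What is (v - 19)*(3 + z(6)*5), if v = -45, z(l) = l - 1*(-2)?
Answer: -2752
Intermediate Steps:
z(l) = 2 + l (z(l) = l + 2 = 2 + l)
(v - 19)*(3 + z(6)*5) = (-45 - 19)*(3 + (2 + 6)*5) = -64*(3 + 8*5) = -64*(3 + 40) = -64*43 = -2752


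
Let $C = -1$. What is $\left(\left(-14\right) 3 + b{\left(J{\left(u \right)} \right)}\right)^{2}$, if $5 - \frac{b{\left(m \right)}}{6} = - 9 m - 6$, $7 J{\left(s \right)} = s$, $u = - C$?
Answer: $\frac{49284}{49} \approx 1005.8$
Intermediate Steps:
$u = 1$ ($u = \left(-1\right) \left(-1\right) = 1$)
$J{\left(s \right)} = \frac{s}{7}$
$b{\left(m \right)} = 66 + 54 m$ ($b{\left(m \right)} = 30 - 6 \left(- 9 m - 6\right) = 30 - 6 \left(-6 - 9 m\right) = 30 + \left(36 + 54 m\right) = 66 + 54 m$)
$\left(\left(-14\right) 3 + b{\left(J{\left(u \right)} \right)}\right)^{2} = \left(\left(-14\right) 3 + \left(66 + 54 \cdot \frac{1}{7} \cdot 1\right)\right)^{2} = \left(-42 + \left(66 + 54 \cdot \frac{1}{7}\right)\right)^{2} = \left(-42 + \left(66 + \frac{54}{7}\right)\right)^{2} = \left(-42 + \frac{516}{7}\right)^{2} = \left(\frac{222}{7}\right)^{2} = \frac{49284}{49}$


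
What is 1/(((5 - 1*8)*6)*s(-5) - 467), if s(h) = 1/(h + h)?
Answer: -5/2326 ≈ -0.0021496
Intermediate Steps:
s(h) = 1/(2*h)
1/(((5 - 1*8)*6)*s(-5) - 467) = 1/(((5 - 1*8)*6)*((½)/(-5)) - 467) = 1/(((5 - 8)*6)*((½)*(-⅕)) - 467) = 1/(-3*6*(-⅒) - 467) = 1/(-18*(-⅒) - 467) = 1/(9/5 - 467) = 1/(-2326/5) = -5/2326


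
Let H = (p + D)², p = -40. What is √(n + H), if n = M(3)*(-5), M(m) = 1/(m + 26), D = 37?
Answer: 16*√29/29 ≈ 2.9711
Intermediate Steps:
M(m) = 1/(26 + m)
H = 9 (H = (-40 + 37)² = (-3)² = 9)
n = -5/29 (n = -5/(26 + 3) = -5/29 ≈ -0.17241)
√(n + H) = √(-5/29 + 9) = √(256/29) = 16*√29/29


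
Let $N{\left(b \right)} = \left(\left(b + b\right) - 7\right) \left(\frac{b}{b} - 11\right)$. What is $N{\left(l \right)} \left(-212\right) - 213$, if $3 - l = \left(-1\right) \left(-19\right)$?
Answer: $-82893$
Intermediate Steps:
$l = -16$ ($l = 3 - \left(-1\right) \left(-19\right) = 3 - 19 = -16$)
$N{\left(b \right)} = 70 - 20 b$ ($N{\left(b \right)} = \left(2 b - 7\right) \left(1 - 11\right) = \left(-7 + 2 b\right) \left(-10\right) = 70 - 20 b$)
$N{\left(l \right)} \left(-212\right) - 213 = \left(70 - -320\right) \left(-212\right) - 213 = \left(70 + 320\right) \left(-212\right) - 213 = 390 \left(-212\right) - 213 = -82680 - 213 = -82893$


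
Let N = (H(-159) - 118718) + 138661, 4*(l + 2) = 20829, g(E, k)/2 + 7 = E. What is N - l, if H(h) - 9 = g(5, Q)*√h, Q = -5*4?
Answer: 58987/4 - 4*I*√159 ≈ 14747.0 - 50.438*I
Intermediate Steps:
Q = -20
g(E, k) = -14 + 2*E
H(h) = 9 - 4*√h (H(h) = 9 + (-14 + 2*5)*√h = 9 + (-14 + 10)*√h = 9 - 4*√h)
l = 20821/4 (l = -2 + (¼)*20829 = -2 + 20829/4 = 20821/4 ≈ 5205.3)
N = 19952 - 4*I*√159 (N = ((9 - 4*I*√159) - 118718) + 138661 = (-118709 - 4*I*√159) + 138661 = 19952 - 4*I*√159 ≈ 19952.0 - 50.438*I)
N - l = (19952 - 4*I*√159) - 1*20821/4 = (19952 - 4*I*√159) - 20821/4 = 58987/4 - 4*I*√159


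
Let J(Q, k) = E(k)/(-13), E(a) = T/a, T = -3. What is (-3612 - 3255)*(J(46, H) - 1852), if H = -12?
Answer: 661326435/52 ≈ 1.2718e+7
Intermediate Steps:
E(a) = -3/a
J(Q, k) = 3/(13*k) (J(Q, k) = -3/k/(-13) = -3/k*(-1/13) = 3/(13*k))
(-3612 - 3255)*(J(46, H) - 1852) = (-3612 - 3255)*((3/13)/(-12) - 1852) = -6867*((3/13)*(-1/12) - 1852) = -6867*(-1/52 - 1852) = -6867*(-96305/52) = 661326435/52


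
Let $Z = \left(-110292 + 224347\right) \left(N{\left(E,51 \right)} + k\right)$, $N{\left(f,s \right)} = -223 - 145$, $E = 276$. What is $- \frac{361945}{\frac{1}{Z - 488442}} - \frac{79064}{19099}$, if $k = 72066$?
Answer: $- \frac{56526050123034111204}{19099} \approx -2.9596 \cdot 10^{15}$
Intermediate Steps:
$N{\left(f,s \right)} = -368$
$Z = 8177515390$ ($Z = \left(-110292 + 224347\right) \left(-368 + 72066\right) = 114055 \cdot 71698 = 8177515390$)
$- \frac{361945}{\frac{1}{Z - 488442}} - \frac{79064}{19099} = - \frac{361945}{\frac{1}{8177515390 - 488442}} - \frac{79064}{19099} = - \frac{361945}{\frac{1}{8177026948}} - \frac{79064}{19099} = - 361945 \frac{1}{\frac{1}{8177026948}} - \frac{79064}{19099} = \left(-361945\right) 8177026948 - \frac{79064}{19099} = -2959634018693860 - \frac{79064}{19099} = - \frac{56526050123034111204}{19099}$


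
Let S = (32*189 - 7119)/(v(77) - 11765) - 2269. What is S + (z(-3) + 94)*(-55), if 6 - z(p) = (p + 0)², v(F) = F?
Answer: -28339147/3896 ≈ -7273.9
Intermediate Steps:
z(p) = 6 - p² (z(p) = 6 - (p + 0)² = 6 - p²)
S = -8839667/3896 (S = (32*189 - 7119)/(77 - 11765) - 2269 = (6048 - 7119)/(-11688) - 2269 = -1071*(-1/11688) - 2269 = 357/3896 - 2269 = -8839667/3896 ≈ -2268.9)
S + (z(-3) + 94)*(-55) = -8839667/3896 + ((6 - 1*(-3)²) + 94)*(-55) = -8839667/3896 + ((6 - 1*9) + 94)*(-55) = -8839667/3896 + ((6 - 9) + 94)*(-55) = -8839667/3896 + (-3 + 94)*(-55) = -8839667/3896 + 91*(-55) = -8839667/3896 - 5005 = -28339147/3896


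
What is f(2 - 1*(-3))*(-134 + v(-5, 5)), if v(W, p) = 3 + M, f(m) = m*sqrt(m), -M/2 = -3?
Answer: -625*sqrt(5) ≈ -1397.5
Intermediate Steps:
M = 6 (M = -2*(-3) = 6)
f(m) = m**(3/2)
v(W, p) = 9 (v(W, p) = 3 + 6 = 9)
f(2 - 1*(-3))*(-134 + v(-5, 5)) = (2 - 1*(-3))**(3/2)*(-134 + 9) = (2 + 3)**(3/2)*(-125) = 5**(3/2)*(-125) = (5*sqrt(5))*(-125) = -625*sqrt(5)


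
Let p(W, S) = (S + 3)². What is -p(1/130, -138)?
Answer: -18225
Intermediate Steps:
p(W, S) = (3 + S)²
-p(1/130, -138) = -(3 - 138)² = -1*(-135)² = -1*18225 = -18225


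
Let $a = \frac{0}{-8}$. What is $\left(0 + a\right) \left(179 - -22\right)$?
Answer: $0$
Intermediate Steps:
$a = 0$ ($a = 0 \left(- \frac{1}{8}\right) = 0$)
$\left(0 + a\right) \left(179 - -22\right) = \left(0 + 0\right) \left(179 - -22\right) = 0 \left(179 + 22\right) = 0 \cdot 201 = 0$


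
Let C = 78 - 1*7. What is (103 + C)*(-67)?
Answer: -11658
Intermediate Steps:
C = 71 (C = 78 - 7 = 71)
(103 + C)*(-67) = (103 + 71)*(-67) = 174*(-67) = -11658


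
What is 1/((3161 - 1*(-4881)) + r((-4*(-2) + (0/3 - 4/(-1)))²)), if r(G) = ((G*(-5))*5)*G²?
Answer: -1/74641558 ≈ -1.3397e-8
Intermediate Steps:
r(G) = -25*G³ (r(G) = (-5*G*5)*G² = (-25*G)*G² = -25*G³)
1/((3161 - 1*(-4881)) + r((-4*(-2) + (0/3 - 4/(-1)))²)) = 1/((3161 - 1*(-4881)) - 25*(-4*(-2) + (0/3 - 4/(-1)))⁶) = 1/((3161 + 4881) - 25*(8 + (0*(⅓) - 4*(-1)))⁶) = 1/(8042 - 25*(8 + (0 + 4))⁶) = 1/(8042 - 25*(8 + 4)⁶) = 1/(8042 - 25*(12²)³) = 1/(8042 - 25*144³) = 1/(8042 - 25*2985984) = 1/(8042 - 74649600) = 1/(-74641558) = -1/74641558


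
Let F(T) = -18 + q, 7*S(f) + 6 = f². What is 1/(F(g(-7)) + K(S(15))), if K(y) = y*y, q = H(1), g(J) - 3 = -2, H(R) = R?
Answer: 49/47128 ≈ 0.0010397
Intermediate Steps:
g(J) = 1 (g(J) = 3 - 2 = 1)
q = 1
S(f) = -6/7 + f²/7
K(y) = y²
F(T) = -17 (F(T) = -18 + 1 = -17)
1/(F(g(-7)) + K(S(15))) = 1/(-17 + (-6/7 + (⅐)*15²)²) = 1/(-17 + (-6/7 + (⅐)*225)²) = 1/(-17 + (-6/7 + 225/7)²) = 1/(-17 + (219/7)²) = 1/(-17 + 47961/49) = 1/(47128/49) = 49/47128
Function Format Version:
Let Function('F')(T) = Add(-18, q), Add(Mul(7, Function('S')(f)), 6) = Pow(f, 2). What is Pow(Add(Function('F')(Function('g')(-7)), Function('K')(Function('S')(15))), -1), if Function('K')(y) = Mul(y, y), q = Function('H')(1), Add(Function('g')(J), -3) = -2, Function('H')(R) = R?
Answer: Rational(49, 47128) ≈ 0.0010397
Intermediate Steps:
Function('g')(J) = 1 (Function('g')(J) = Add(3, -2) = 1)
q = 1
Function('S')(f) = Add(Rational(-6, 7), Mul(Rational(1, 7), Pow(f, 2)))
Function('K')(y) = Pow(y, 2)
Function('F')(T) = -17 (Function('F')(T) = Add(-18, 1) = -17)
Pow(Add(Function('F')(Function('g')(-7)), Function('K')(Function('S')(15))), -1) = Pow(Add(-17, Pow(Add(Rational(-6, 7), Mul(Rational(1, 7), Pow(15, 2))), 2)), -1) = Pow(Add(-17, Pow(Add(Rational(-6, 7), Mul(Rational(1, 7), 225)), 2)), -1) = Pow(Add(-17, Pow(Add(Rational(-6, 7), Rational(225, 7)), 2)), -1) = Pow(Add(-17, Pow(Rational(219, 7), 2)), -1) = Pow(Add(-17, Rational(47961, 49)), -1) = Pow(Rational(47128, 49), -1) = Rational(49, 47128)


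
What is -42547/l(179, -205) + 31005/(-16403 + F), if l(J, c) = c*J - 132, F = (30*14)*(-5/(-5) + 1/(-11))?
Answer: -5061847034/6490132691 ≈ -0.77993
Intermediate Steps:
F = 4200/11 (F = 420*(-5*(-⅕) + 1*(-1/11)) = 420*(1 - 1/11) = 420*(10/11) = 4200/11 ≈ 381.82)
l(J, c) = -132 + J*c (l(J, c) = J*c - 132 = -132 + J*c)
-42547/l(179, -205) + 31005/(-16403 + F) = -42547/(-132 + 179*(-205)) + 31005/(-16403 + 4200/11) = -42547/(-132 - 36695) + 31005/(-176233/11) = -42547/(-36827) + 31005*(-11/176233) = -42547*(-1/36827) - 341055/176233 = 42547/36827 - 341055/176233 = -5061847034/6490132691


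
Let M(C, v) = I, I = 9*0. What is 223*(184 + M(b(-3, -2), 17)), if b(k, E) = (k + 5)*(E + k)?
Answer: 41032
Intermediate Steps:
b(k, E) = (5 + k)*(E + k)
I = 0
M(C, v) = 0
223*(184 + M(b(-3, -2), 17)) = 223*(184 + 0) = 223*184 = 41032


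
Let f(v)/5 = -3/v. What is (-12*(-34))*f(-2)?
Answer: 3060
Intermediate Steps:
f(v) = -15/v (f(v) = 5*(-3/v) = -15/v)
(-12*(-34))*f(-2) = (-12*(-34))*(-15/(-2)) = 408*(-15*(-1/2)) = 408*(15/2) = 3060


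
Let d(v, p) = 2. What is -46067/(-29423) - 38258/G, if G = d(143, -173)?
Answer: -562786500/29423 ≈ -19127.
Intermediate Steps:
G = 2
-46067/(-29423) - 38258/G = -46067/(-29423) - 38258/2 = -46067*(-1/29423) - 38258*½ = 46067/29423 - 19129 = -562786500/29423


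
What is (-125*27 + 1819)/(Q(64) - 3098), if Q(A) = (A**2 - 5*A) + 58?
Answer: -389/184 ≈ -2.1141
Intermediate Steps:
Q(A) = 58 + A**2 - 5*A
(-125*27 + 1819)/(Q(64) - 3098) = (-125*27 + 1819)/((58 + 64**2 - 5*64) - 3098) = (-3375 + 1819)/((58 + 4096 - 320) - 3098) = -1556/(3834 - 3098) = -1556/736 = -1556*1/736 = -389/184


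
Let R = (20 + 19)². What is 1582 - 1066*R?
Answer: -1619804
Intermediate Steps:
R = 1521 (R = 39² = 1521)
1582 - 1066*R = 1582 - 1066*1521 = 1582 - 1621386 = -1619804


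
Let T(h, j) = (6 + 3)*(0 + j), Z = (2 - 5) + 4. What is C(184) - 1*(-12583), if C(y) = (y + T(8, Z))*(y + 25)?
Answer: 52920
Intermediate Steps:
Z = 1 (Z = -3 + 4 = 1)
T(h, j) = 9*j
C(y) = (9 + y)*(25 + y) (C(y) = (y + 9*1)*(y + 25) = (y + 9)*(25 + y) = (9 + y)*(25 + y))
C(184) - 1*(-12583) = (225 + 184² + 34*184) - 1*(-12583) = (225 + 33856 + 6256) + 12583 = 40337 + 12583 = 52920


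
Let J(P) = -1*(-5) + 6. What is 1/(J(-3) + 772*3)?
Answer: 1/2327 ≈ 0.00042974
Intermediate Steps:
J(P) = 11 (J(P) = 5 + 6 = 11)
1/(J(-3) + 772*3) = 1/(11 + 772*3) = 1/(11 + 2316) = 1/2327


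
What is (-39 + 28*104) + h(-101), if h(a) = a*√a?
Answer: 2873 - 101*I*√101 ≈ 2873.0 - 1015.0*I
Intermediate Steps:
h(a) = a^(3/2)
(-39 + 28*104) + h(-101) = (-39 + 28*104) + (-101)^(3/2) = (-39 + 2912) - 101*I*√101 = 2873 - 101*I*√101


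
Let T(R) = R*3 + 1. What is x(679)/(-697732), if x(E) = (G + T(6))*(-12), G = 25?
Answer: 132/174433 ≈ 0.00075674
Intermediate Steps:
T(R) = 1 + 3*R (T(R) = 3*R + 1 = 1 + 3*R)
x(E) = -528 (x(E) = (25 + (1 + 3*6))*(-12) = (25 + (1 + 18))*(-12) = (25 + 19)*(-12) = 44*(-12) = -528)
x(679)/(-697732) = -528/(-697732) = -528*(-1/697732) = 132/174433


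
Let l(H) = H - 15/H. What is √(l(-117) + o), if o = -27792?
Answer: I*√42449394/39 ≈ 167.06*I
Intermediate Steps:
√(l(-117) + o) = √((-117 - 15/(-117)) - 27792) = √((-117 - 15*(-1/117)) - 27792) = √((-117 + 5/39) - 27792) = √(-4558/39 - 27792) = √(-1088446/39) = I*√42449394/39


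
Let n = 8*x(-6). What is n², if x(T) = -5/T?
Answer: 400/9 ≈ 44.444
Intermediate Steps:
n = 20/3 (n = 8*(-5/(-6)) = 8*(-5*(-⅙)) = 8*(⅚) = 20/3 ≈ 6.6667)
n² = (20/3)² = 400/9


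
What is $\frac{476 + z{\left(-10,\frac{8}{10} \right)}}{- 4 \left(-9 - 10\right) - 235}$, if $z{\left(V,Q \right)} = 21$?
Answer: $- \frac{497}{159} \approx -3.1258$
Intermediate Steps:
$\frac{476 + z{\left(-10,\frac{8}{10} \right)}}{- 4 \left(-9 - 10\right) - 235} = \frac{476 + 21}{- 4 \left(-9 - 10\right) - 235} = \frac{497}{\left(-4\right) \left(-19\right) - 235} = \frac{497}{76 - 235} = \frac{497}{-159} = 497 \left(- \frac{1}{159}\right) = - \frac{497}{159}$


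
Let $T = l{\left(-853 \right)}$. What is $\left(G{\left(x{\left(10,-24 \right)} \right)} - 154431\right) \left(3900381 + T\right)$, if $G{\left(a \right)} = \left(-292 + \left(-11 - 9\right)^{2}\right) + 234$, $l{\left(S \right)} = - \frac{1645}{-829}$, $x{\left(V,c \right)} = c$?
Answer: $- \frac{498234068232966}{829} \approx -6.0101 \cdot 10^{11}$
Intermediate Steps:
$l{\left(S \right)} = \frac{1645}{829}$ ($l{\left(S \right)} = \left(-1645\right) \left(- \frac{1}{829}\right) = \frac{1645}{829}$)
$T = \frac{1645}{829} \approx 1.9843$
$G{\left(a \right)} = 342$ ($G{\left(a \right)} = \left(-292 + \left(-20\right)^{2}\right) + 234 = \left(-292 + 400\right) + 234 = 108 + 234 = 342$)
$\left(G{\left(x{\left(10,-24 \right)} \right)} - 154431\right) \left(3900381 + T\right) = \left(342 - 154431\right) \left(3900381 + \frac{1645}{829}\right) = \left(-154089\right) \frac{3233417494}{829} = - \frac{498234068232966}{829}$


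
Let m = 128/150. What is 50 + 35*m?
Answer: 1198/15 ≈ 79.867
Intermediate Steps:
m = 64/75 (m = 128*(1/150) = 64/75 ≈ 0.85333)
50 + 35*m = 50 + 35*(64/75) = 50 + 448/15 = 1198/15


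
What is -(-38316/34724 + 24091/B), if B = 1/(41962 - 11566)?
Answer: -6356836172937/8681 ≈ -7.3227e+8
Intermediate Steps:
B = 1/30396 ≈ 3.2899e-5
-(-38316/34724 + 24091/B) = -(-38316/34724 + 24091/(1/30396)) = -(-38316*1/34724 + 24091*30396) = -(-9579/8681 + 732270036) = -1*6356836172937/8681 = -6356836172937/8681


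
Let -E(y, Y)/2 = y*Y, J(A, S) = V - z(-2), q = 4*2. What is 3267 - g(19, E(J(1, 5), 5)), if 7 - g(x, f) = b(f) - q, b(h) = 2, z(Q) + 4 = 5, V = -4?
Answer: 3254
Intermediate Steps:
z(Q) = 1 (z(Q) = -4 + 5 = 1)
q = 8
J(A, S) = -5 (J(A, S) = -4 - 1*1 = -4 - 1 = -5)
E(y, Y) = -2*Y*y (E(y, Y) = -2*y*Y = -2*Y*y)
g(x, f) = 13 (g(x, f) = 7 - (2 - 1*8) = 7 - (2 - 8) = 7 - 1*(-6) = 7 + 6 = 13)
3267 - g(19, E(J(1, 5), 5)) = 3267 - 1*13 = 3267 - 13 = 3254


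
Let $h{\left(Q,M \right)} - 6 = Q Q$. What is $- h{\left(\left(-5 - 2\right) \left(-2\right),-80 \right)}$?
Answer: $-202$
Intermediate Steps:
$h{\left(Q,M \right)} = 6 + Q^{2}$ ($h{\left(Q,M \right)} = 6 + Q Q = 6 + Q^{2}$)
$- h{\left(\left(-5 - 2\right) \left(-2\right),-80 \right)} = - (6 + \left(\left(-5 - 2\right) \left(-2\right)\right)^{2}) = - (6 + \left(\left(-7\right) \left(-2\right)\right)^{2}) = - (6 + 14^{2}) = - (6 + 196) = \left(-1\right) 202 = -202$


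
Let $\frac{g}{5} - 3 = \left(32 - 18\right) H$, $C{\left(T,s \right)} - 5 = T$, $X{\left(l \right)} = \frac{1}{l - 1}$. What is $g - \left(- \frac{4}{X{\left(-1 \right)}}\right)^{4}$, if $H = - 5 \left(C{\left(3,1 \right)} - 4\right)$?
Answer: $-5481$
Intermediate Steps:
$X{\left(l \right)} = \frac{1}{-1 + l}$
$C{\left(T,s \right)} = 5 + T$
$H = -20$ ($H = - 5 \left(\left(5 + 3\right) - 4\right) = - 5 \left(8 - 4\right) = \left(-5\right) 4 = -20$)
$g = -1385$ ($g = 15 + 5 \left(32 - 18\right) \left(-20\right) = 15 + 5 \cdot 14 \left(-20\right) = 15 + 5 \left(-280\right) = 15 - 1400 = -1385$)
$g - \left(- \frac{4}{X{\left(-1 \right)}}\right)^{4} = -1385 - \left(- \frac{4}{\frac{1}{-1 - 1}}\right)^{4} = -1385 - \left(- \frac{4}{\frac{1}{-2}}\right)^{4} = -1385 - \left(- \frac{4}{- \frac{1}{2}}\right)^{4} = -1385 - \left(\left(-4\right) \left(-2\right)\right)^{4} = -1385 - 8^{4} = -1385 - 4096 = -5481$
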